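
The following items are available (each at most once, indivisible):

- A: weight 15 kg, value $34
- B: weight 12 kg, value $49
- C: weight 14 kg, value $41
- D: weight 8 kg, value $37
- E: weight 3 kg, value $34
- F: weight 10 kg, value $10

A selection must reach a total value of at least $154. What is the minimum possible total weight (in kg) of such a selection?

Subsets with value ≥ 154, sorted by total weight:
- B+C+D+E: weight 37, value 161
- A+B+D+E: weight 38, value 154
- A+B+C+E: weight 44, value 158
Minimum weight: 37 kg.

37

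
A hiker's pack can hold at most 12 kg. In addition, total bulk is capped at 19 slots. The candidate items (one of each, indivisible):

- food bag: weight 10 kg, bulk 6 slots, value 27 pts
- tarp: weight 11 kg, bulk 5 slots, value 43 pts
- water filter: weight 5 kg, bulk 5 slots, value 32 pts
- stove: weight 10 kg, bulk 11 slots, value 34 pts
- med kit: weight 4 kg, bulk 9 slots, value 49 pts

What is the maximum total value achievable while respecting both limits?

81 pts

Feasible sets respecting both limits:
- water filter+med kit: weight 9, bulk 14, value 81
- med kit: weight 4, bulk 9, value 49
- tarp: weight 11, bulk 5, value 43
- stove: weight 10, bulk 11, value 34
Best: 81 pts.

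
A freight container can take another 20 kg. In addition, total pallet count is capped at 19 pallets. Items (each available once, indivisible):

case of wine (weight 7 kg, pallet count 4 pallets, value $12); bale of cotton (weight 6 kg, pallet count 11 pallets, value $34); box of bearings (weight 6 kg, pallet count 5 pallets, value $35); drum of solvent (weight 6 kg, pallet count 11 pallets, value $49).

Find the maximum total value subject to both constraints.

Feasible sets respecting both limits:
- box of bearings+drum of solvent: weight 12, pallet count 16, value 84
- bale of cotton+box of bearings: weight 12, pallet count 16, value 69
- case of wine+drum of solvent: weight 13, pallet count 15, value 61
- drum of solvent: weight 6, pallet count 11, value 49
Best: $84.

$84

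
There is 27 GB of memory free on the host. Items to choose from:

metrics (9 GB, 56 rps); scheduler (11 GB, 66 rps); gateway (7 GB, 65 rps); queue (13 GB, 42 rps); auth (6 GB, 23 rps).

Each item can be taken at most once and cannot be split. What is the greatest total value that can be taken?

187 rps

This is a 0/1 knapsack; check combinations near the capacity.
- metrics+scheduler+gateway: memory 9+11+7=27, value 56+66+65=187
- scheduler+gateway+auth: memory 11+7+6=24, value 66+65+23=154
- metrics+scheduler+auth: memory 9+11+6=26, value 56+66+23=145
Best: 187 rps.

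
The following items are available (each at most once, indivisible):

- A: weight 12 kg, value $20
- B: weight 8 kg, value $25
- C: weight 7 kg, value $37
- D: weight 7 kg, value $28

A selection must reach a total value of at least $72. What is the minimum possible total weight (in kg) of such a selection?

22

Subsets with value ≥ 72, sorted by total weight:
- B+C+D: weight 22, value 90
- A+C+D: weight 26, value 85
Minimum weight: 22 kg.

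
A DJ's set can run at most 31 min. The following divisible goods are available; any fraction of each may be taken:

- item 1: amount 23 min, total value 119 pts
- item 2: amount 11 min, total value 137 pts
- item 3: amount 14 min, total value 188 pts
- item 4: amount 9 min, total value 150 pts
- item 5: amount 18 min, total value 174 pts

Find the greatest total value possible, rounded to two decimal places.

Take in order of value per unit:
- item 4 (150/9 per unit): all 9 → value 150, running total 150.00
- item 3 (188/14 per unit): all 14 → value 188, running total 338.00
- item 2 (137/11 per unit): 8 of 11 → value 8×137/11 = 99.6364, running total 437.64
Total 437.64.

437.64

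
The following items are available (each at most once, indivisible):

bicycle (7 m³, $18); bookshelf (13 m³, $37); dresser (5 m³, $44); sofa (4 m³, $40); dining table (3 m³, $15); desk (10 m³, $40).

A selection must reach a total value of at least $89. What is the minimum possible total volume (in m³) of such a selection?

12

Subsets with value ≥ 89, sorted by total volume:
- dresser+sofa+dining table: volume 12, value 99
- bicycle+dresser+sofa: volume 16, value 102
- sofa+dining table+desk: volume 17, value 95
- dresser+dining table+desk: volume 18, value 99
Minimum volume: 12 m³.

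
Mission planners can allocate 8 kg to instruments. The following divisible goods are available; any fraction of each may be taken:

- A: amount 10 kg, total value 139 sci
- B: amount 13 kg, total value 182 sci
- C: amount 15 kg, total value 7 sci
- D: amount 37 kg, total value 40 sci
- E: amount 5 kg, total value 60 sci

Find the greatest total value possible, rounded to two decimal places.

112.00

Take in order of value per unit:
- B (182/13 per unit): 8 of 13 → value 8×182/13 = 112.0000, running total 112.00
Total 112.00.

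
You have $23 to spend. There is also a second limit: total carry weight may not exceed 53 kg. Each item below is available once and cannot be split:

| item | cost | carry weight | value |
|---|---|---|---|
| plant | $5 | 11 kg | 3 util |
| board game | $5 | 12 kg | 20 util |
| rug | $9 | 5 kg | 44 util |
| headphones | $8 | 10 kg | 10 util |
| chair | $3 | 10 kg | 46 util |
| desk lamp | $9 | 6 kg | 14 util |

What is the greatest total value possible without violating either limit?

Feasible sets respecting both limits:
- plant+board game+rug+chair: cost 22, carry weight 38, value 113
- board game+rug+chair: cost 17, carry weight 27, value 110
- rug+chair+desk lamp: cost 21, carry weight 21, value 104
Best: 113 util.

113 util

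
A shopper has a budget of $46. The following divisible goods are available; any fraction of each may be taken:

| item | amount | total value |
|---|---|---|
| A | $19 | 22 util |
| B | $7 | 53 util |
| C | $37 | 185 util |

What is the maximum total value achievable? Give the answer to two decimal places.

Take in order of value per unit:
- B (53/7 per unit): all 7 → value 53, running total 53.00
- C (185/37 per unit): all 37 → value 185, running total 238.00
- A (22/19 per unit): 2 of 19 → value 2×22/19 = 2.3158, running total 240.32
Total 240.32.

240.32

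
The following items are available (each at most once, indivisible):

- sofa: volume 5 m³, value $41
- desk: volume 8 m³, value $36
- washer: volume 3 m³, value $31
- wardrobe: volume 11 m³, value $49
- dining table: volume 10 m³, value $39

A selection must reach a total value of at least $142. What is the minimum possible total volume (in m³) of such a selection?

26

Subsets with value ≥ 142, sorted by total volume:
- sofa+desk+washer+dining table: volume 26, value 147
- sofa+desk+washer+wardrobe: volume 27, value 157
Minimum volume: 26 m³.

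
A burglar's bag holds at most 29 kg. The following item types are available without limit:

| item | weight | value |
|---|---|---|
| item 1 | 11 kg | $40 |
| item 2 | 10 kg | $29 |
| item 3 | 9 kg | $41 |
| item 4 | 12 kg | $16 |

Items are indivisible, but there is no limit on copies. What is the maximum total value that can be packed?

$123

Best value-per-unit is item 3 at 41/9, and filling with it alone uses weight 3×9=27. No mix of the others beats 3×41 = 123.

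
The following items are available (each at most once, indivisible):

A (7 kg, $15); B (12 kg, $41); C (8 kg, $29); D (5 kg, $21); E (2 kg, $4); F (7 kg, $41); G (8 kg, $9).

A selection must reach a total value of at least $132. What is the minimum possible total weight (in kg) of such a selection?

Subsets with value ≥ 132, sorted by total weight:
- B+C+D+F: weight 32, value 132
- B+C+D+E+F: weight 34, value 136
Minimum weight: 32 kg.

32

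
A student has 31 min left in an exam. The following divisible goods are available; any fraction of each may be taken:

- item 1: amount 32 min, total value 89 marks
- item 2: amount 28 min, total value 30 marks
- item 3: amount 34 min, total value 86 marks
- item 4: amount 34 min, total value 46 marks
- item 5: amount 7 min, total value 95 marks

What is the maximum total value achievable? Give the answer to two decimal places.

Take in order of value per unit:
- item 5 (95/7 per unit): all 7 → value 95, running total 95.00
- item 1 (89/32 per unit): 24 of 32 → value 24×89/32 = 66.7500, running total 161.75
Total 161.75.

161.75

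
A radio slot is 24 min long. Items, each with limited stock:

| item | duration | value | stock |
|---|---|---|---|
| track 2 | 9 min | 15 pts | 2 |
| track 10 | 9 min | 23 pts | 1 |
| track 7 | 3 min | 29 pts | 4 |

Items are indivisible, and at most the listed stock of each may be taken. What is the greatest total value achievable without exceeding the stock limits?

139 pts

Best selections within duration 24 and stock limits:
- 1×track 10 + 4×track 7: duration 21, value 139
- 1×track 2 + 4×track 7: duration 21, value 131
Best: 139 pts.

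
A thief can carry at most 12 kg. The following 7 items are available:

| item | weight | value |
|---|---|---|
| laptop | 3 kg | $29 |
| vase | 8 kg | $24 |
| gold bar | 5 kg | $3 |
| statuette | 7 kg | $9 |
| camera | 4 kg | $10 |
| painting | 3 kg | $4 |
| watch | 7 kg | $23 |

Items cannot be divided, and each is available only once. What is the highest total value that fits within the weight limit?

$53

This is a 0/1 knapsack; check combinations near the capacity.
- laptop+vase: weight 3+8=11, value 29+24=53
- laptop+watch: weight 3+7=10, value 29+23=52
- laptop+camera+painting: weight 3+4+3=10, value 29+10+4=43
- laptop+gold bar+camera: weight 3+5+4=12, value 29+3+10=42
- laptop+camera: weight 3+4=7, value 29+10=39
Best: $53.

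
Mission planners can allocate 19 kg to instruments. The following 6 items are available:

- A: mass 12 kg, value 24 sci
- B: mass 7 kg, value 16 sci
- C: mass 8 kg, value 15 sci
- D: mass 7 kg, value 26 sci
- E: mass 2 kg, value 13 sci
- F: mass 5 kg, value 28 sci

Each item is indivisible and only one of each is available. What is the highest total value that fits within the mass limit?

Check high-value combinations within 19 kg:
- B+D+F: mass 7+7+5=19, value 16+26+28=70
- D+E+F: mass 7+2+5=14, value 26+13+28=67
- A+E+F: mass 12+2+5=19, value 24+13+28=65
Best: 70 sci.

70 sci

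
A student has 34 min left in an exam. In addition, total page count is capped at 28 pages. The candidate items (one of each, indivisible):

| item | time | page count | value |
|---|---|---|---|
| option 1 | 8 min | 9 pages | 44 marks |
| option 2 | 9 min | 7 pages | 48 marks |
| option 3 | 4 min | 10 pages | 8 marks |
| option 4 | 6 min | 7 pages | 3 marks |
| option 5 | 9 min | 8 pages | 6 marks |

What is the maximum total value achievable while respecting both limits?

Feasible sets respecting both limits:
- option 1+option 2+option 3: time 21, page count 26, value 100
- option 1+option 2+option 5: time 26, page count 24, value 98
- option 1+option 2+option 4: time 23, page count 23, value 95
- option 1+option 2: time 17, page count 16, value 92
Best: 100 marks.

100 marks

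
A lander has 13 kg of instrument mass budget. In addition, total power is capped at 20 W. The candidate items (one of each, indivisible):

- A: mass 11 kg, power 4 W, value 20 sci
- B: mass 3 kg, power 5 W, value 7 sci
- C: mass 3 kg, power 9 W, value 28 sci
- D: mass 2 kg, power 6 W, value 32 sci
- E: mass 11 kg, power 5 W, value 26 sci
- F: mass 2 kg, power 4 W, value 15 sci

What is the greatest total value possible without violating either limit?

Feasible sets respecting both limits:
- C+D+F: mass 7, power 19, value 75
- B+C+D: mass 8, power 20, value 67
- C+D: mass 5, power 15, value 60
Best: 75 sci.

75 sci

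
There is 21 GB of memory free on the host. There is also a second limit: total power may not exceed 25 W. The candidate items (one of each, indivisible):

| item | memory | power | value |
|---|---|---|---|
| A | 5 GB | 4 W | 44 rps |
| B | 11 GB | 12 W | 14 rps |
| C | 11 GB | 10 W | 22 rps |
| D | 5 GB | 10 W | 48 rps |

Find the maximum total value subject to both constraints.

114 rps

Feasible sets respecting both limits:
- A+C+D: memory 21, power 24, value 114
- A+D: memory 10, power 14, value 92
- C+D: memory 16, power 20, value 70
Best: 114 rps.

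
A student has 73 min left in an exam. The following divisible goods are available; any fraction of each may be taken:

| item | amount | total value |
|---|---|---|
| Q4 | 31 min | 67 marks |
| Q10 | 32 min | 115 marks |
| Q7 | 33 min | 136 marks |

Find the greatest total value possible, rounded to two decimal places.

Take in order of value per unit:
- Q7 (136/33 per unit): all 33 → value 136, running total 136.00
- Q10 (115/32 per unit): all 32 → value 115, running total 251.00
- Q4 (67/31 per unit): 8 of 31 → value 8×67/31 = 17.2903, running total 268.29
Total 268.29.

268.29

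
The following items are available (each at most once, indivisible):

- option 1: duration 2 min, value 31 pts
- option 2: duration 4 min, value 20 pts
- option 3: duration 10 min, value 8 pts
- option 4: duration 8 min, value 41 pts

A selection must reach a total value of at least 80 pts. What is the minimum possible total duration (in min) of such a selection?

14

Subsets with value ≥ 80, sorted by total duration:
- option 1+option 2+option 4: duration 14, value 92
- option 1+option 3+option 4: duration 20, value 80
- option 1+option 2+option 3+option 4: duration 24, value 100
Minimum duration: 14 min.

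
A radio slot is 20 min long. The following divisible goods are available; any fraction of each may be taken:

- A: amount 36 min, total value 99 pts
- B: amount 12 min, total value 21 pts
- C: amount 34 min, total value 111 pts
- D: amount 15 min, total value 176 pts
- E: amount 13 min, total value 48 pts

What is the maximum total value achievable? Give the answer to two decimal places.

194.46

Take in order of value per unit:
- D (176/15 per unit): all 15 → value 176, running total 176.00
- E (48/13 per unit): 5 of 13 → value 5×48/13 = 18.4615, running total 194.46
Total 194.46.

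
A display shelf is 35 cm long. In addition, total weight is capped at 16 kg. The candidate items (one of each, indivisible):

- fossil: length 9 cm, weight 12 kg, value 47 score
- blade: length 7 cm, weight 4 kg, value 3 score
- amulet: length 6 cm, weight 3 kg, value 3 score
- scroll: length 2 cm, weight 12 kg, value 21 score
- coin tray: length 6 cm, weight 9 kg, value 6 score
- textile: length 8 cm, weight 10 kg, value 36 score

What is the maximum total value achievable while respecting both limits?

50 score

Feasible sets respecting both limits:
- fossil+blade: length 16, weight 16, value 50
- fossil+amulet: length 15, weight 15, value 50
- fossil: length 9, weight 12, value 47
- blade+textile: length 15, weight 14, value 39
Best: 50 score.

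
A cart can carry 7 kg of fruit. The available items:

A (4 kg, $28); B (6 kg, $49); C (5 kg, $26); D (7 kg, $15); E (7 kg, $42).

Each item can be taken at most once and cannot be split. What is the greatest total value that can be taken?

This is a 0/1 knapsack; check combinations near the capacity.
- B: weight 6, value 49
- E: weight 7, value 42
- A: weight 4, value 28
Best: $49.

$49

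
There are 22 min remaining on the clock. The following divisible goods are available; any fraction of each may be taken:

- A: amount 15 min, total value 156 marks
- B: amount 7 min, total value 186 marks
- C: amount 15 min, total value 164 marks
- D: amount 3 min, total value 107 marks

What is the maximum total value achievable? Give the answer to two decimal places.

424.20

Take in order of value per unit:
- D (107/3 per unit): all 3 → value 107, running total 107.00
- B (186/7 per unit): all 7 → value 186, running total 293.00
- C (164/15 per unit): 12 of 15 → value 12×164/15 = 131.2000, running total 424.20
Total 424.20.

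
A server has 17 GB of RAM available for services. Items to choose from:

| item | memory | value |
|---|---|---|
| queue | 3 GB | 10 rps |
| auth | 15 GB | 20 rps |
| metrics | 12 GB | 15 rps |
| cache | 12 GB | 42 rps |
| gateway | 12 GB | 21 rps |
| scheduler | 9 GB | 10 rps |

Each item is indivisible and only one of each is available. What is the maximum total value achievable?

Check high-value combinations within 17 GB:
- queue+cache: memory 3+12=15, value 10+42=52
- cache: memory 12, value 42
- queue+gateway: memory 3+12=15, value 10+21=31
- queue+metrics: memory 3+12=15, value 10+15=25
Best: 52 rps.

52 rps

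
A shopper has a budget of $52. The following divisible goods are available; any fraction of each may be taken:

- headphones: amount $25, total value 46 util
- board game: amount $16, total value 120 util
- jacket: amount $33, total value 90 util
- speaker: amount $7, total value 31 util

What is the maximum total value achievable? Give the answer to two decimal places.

230.09

Take in order of value per unit:
- board game (120/16 per unit): all 16 → value 120, running total 120.00
- speaker (31/7 per unit): all 7 → value 31, running total 151.00
- jacket (90/33 per unit): 29 of 33 → value 29×90/33 = 79.0909, running total 230.09
Total 230.09.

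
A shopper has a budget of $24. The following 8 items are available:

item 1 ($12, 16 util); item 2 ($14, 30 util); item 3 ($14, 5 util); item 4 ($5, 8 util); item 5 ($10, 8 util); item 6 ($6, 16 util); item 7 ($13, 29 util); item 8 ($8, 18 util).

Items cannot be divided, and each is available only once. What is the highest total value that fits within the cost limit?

53 util

Check high-value combinations within $24:
- item 4+item 6+item 7: cost 5+6+13=24, value 8+16+29=53
- item 2+item 8: cost 14+8=22, value 30+18=48
- item 7+item 8: cost 13+8=21, value 29+18=47
Best: 53 util.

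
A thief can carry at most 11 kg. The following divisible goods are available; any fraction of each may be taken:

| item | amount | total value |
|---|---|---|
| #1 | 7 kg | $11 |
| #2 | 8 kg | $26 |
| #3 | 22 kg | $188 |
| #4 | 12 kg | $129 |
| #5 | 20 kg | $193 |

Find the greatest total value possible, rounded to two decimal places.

Take in order of value per unit:
- #4 (129/12 per unit): 11 of 12 → value 11×129/12 = 118.2500, running total 118.25
Total 118.25.

118.25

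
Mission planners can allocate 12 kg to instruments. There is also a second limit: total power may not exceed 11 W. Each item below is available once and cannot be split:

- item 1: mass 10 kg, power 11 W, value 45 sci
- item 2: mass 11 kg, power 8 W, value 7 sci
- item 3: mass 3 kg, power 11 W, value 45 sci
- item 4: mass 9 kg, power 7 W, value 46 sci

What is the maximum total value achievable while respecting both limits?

Feasible sets respecting both limits:
- item 4: mass 9, power 7, value 46
- item 1: mass 10, power 11, value 45
- item 3: mass 3, power 11, value 45
Best: 46 sci.

46 sci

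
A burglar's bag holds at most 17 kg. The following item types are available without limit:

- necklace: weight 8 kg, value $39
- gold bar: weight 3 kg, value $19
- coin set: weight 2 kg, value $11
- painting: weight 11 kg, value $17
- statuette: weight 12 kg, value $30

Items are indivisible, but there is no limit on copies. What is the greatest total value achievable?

$106

Best value-per-unit is gold bar at 19/3; filling with it alone gives 5×19 = 95.
Optimal mix: 5×gold bar + 1×coin set → weight 17, value 106.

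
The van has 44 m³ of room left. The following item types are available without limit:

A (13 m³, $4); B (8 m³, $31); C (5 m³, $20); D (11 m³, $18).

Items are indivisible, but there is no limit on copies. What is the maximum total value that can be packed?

Best value-per-unit is C at 20/5; filling with it alone gives 8×20 = 160.
Optimal mix: 3×B + 4×C → volume 44, value 173.

$173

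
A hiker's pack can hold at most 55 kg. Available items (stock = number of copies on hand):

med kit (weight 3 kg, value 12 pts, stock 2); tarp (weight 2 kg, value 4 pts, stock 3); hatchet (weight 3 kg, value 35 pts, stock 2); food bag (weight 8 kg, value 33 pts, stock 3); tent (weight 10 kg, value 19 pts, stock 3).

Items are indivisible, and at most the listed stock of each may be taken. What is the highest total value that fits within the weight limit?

Top feasible selections:
- 2×med kit + 3×tarp + 2×hatchet + 3×food bag + 1×tent: weight 52, value 224
- 1×med kit + 1×tarp + 2×hatchet + 3×food bag + 2×tent: weight 55, value 223
- 2×med kit + 2×tarp + 2×hatchet + 3×food bag + 1×tent: weight 50, value 220
- 1×med kit + 2×hatchet + 3×food bag + 2×tent: weight 53, value 219
Best: 224 pts.

224 pts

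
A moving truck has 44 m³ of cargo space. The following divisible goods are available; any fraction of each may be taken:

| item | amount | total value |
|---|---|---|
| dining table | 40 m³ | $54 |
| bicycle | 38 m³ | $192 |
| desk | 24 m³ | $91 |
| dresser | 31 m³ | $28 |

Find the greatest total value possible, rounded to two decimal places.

214.75

Take in order of value per unit:
- bicycle (192/38 per unit): all 38 → value 192, running total 192.00
- desk (91/24 per unit): 6 of 24 → value 6×91/24 = 22.7500, running total 214.75
Total 214.75.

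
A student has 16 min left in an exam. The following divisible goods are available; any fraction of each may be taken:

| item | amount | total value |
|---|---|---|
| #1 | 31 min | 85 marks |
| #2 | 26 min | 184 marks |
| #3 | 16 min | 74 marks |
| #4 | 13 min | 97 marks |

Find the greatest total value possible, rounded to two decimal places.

Take in order of value per unit:
- #4 (97/13 per unit): all 13 → value 97, running total 97.00
- #2 (184/26 per unit): 3 of 26 → value 3×184/26 = 21.2308, running total 118.23
Total 118.23.

118.23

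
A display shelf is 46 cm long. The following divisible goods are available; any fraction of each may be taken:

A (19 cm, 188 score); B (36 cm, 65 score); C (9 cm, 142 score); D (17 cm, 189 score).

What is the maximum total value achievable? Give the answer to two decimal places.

520.81

Take in order of value per unit:
- C (142/9 per unit): all 9 → value 142, running total 142.00
- D (189/17 per unit): all 17 → value 189, running total 331.00
- A (188/19 per unit): all 19 → value 188, running total 519.00
- B (65/36 per unit): 1 of 36 → value 1×65/36 = 1.8056, running total 520.81
Total 520.81.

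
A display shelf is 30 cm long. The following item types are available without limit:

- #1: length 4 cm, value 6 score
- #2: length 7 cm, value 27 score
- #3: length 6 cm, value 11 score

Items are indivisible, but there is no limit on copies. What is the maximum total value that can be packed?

Best value-per-unit is #2 at 27/7, and filling with it alone uses length 4×7=28. No mix of the others beats 4×27 = 108.

108 score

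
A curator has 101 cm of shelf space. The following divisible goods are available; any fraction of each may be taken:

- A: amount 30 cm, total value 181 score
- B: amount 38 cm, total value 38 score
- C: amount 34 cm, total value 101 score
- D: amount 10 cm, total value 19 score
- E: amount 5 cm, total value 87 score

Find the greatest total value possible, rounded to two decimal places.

Take in order of value per unit:
- E (87/5 per unit): all 5 → value 87, running total 87.00
- A (181/30 per unit): all 30 → value 181, running total 268.00
- C (101/34 per unit): all 34 → value 101, running total 369.00
- D (19/10 per unit): all 10 → value 19, running total 388.00
- B (38/38 per unit): 22 of 38 → value 22×38/38 = 22.0000, running total 410.00
Total 410.00.

410.00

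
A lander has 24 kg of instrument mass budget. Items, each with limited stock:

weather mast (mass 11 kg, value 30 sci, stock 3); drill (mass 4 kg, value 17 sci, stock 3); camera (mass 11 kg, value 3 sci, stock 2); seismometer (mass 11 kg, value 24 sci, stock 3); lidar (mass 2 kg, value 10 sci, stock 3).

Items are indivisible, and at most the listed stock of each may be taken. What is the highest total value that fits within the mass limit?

84 sci

Best selections within mass 24 and stock limits:
- 1×weather mast + 2×drill + 2×lidar: mass 23, value 84
- 3×drill + 3×lidar: mass 18, value 81
- 1×weather mast + 3×drill: mass 23, value 81
- 2×drill + 1×seismometer + 2×lidar: mass 23, value 78
Best: 84 sci.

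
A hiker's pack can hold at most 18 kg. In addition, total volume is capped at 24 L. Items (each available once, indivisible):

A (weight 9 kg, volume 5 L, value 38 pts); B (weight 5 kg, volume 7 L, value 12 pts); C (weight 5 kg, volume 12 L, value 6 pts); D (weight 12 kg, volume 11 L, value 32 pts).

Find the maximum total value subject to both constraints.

50 pts

Feasible sets respecting both limits:
- A+B: weight 14, volume 12, value 50
- A+C: weight 14, volume 17, value 44
- B+D: weight 17, volume 18, value 44
- A: weight 9, volume 5, value 38
Best: 50 pts.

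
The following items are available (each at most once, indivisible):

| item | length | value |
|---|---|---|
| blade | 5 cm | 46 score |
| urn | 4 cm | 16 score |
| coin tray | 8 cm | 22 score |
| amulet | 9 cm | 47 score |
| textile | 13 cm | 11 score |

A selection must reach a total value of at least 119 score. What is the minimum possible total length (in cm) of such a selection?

26

Subsets with value ≥ 119, sorted by total length:
- blade+urn+coin tray+amulet: length 26, value 131
- blade+urn+amulet+textile: length 31, value 120
- blade+coin tray+amulet+textile: length 35, value 126
Minimum length: 26 cm.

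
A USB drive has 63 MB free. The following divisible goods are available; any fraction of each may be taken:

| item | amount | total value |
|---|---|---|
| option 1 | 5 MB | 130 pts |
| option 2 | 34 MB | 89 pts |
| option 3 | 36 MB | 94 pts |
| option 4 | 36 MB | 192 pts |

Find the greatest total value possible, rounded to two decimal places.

Take in order of value per unit:
- option 1 (130/5 per unit): all 5 → value 130, running total 130.00
- option 4 (192/36 per unit): all 36 → value 192, running total 322.00
- option 2 (89/34 per unit): 22 of 34 → value 22×89/34 = 57.5882, running total 379.59
Total 379.59.

379.59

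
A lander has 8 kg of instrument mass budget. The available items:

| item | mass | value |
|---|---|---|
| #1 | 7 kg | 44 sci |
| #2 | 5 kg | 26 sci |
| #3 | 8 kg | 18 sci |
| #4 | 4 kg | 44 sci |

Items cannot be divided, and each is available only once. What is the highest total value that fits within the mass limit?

This is a 0/1 knapsack; check combinations near the capacity.
- #4: mass 4, value 44
- #1: mass 7, value 44
- #2: mass 5, value 26
Best: 44 sci.

44 sci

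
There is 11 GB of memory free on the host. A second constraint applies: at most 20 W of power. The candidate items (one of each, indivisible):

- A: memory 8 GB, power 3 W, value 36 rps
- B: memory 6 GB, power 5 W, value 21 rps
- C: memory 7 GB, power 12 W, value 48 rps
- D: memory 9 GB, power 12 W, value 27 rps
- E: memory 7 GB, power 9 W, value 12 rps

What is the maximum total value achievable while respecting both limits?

Feasible sets respecting both limits:
- C: memory 7, power 12, value 48
- A: memory 8, power 3, value 36
- D: memory 9, power 12, value 27
- B: memory 6, power 5, value 21
Best: 48 rps.

48 rps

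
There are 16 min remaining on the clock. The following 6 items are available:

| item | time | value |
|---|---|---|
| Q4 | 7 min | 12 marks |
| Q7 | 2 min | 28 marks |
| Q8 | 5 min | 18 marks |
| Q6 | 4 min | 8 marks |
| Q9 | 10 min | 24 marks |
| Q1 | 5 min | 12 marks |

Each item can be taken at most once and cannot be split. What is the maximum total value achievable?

66 marks

Check high-value combinations within 16 min:
- Q7+Q8+Q6+Q1: time 2+5+4+5=16, value 28+18+8+12=66
- Q7+Q6+Q9: time 2+4+10=16, value 28+8+24=60
- Q7+Q8+Q1: time 2+5+5=12, value 28+18+12=58
Best: 66 marks.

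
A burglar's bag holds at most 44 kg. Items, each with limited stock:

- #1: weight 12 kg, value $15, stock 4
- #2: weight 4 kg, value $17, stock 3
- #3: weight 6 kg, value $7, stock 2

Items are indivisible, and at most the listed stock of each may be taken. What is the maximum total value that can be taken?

$88

Best selections within weight 44 and stock limits:
- 2×#1 + 3×#2 + 1×#3: weight 42, value 88
- 2×#1 + 3×#2: weight 36, value 81
- 1×#1 + 3×#2 + 2×#3: weight 36, value 80
- 3×#1 + 2×#2: weight 44, value 79
Best: $88.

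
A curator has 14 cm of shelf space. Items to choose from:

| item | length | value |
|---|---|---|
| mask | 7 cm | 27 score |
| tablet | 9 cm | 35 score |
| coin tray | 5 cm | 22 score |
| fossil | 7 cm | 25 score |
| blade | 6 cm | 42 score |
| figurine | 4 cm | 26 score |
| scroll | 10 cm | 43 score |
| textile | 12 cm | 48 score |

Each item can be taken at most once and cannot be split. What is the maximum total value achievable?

This is a 0/1 knapsack; check combinations near the capacity.
- mask+blade: length 7+6=13, value 27+42=69
- figurine+scroll: length 4+10=14, value 26+43=69
- blade+figurine: length 6+4=10, value 42+26=68
- fossil+blade: length 7+6=13, value 25+42=67
- coin tray+blade: length 5+6=11, value 22+42=64
Best: 69 score.

69 score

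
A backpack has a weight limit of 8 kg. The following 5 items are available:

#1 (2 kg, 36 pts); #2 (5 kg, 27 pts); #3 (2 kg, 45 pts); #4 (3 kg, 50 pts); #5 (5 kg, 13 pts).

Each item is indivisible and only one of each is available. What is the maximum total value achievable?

Check high-value combinations within 8 kg:
- #1+#3+#4: weight 2+2+3=7, value 36+45+50=131
- #3+#4: weight 2+3=5, value 45+50=95
- #1+#4: weight 2+3=5, value 36+50=86
- #1+#3: weight 2+2=4, value 36+45=81
Best: 131 pts.

131 pts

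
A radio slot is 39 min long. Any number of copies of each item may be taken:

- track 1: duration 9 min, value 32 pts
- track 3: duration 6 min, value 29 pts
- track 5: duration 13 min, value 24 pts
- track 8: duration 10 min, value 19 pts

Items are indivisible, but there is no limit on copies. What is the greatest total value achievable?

Best value-per-unit is track 3 at 29/6; filling with it alone gives 6×29 = 174.
Optimal mix: 1×track 1 + 5×track 3 → duration 39, value 177.

177 pts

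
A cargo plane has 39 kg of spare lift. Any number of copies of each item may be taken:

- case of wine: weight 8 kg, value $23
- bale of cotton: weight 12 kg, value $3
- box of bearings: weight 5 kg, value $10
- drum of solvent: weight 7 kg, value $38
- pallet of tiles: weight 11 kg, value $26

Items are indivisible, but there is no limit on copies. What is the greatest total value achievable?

Best value-per-unit is drum of solvent at 38/7, and filling with it alone uses weight 5×7=35. No mix of the others beats 5×38 = 190.

$190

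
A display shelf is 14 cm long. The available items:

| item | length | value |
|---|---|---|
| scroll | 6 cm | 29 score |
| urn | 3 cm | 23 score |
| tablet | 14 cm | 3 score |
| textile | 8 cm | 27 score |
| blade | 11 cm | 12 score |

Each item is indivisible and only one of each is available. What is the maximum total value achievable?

56 score

Check high-value combinations within 14 cm:
- scroll+textile: length 6+8=14, value 29+27=56
- scroll+urn: length 6+3=9, value 29+23=52
- urn+textile: length 3+8=11, value 23+27=50
Best: 56 score.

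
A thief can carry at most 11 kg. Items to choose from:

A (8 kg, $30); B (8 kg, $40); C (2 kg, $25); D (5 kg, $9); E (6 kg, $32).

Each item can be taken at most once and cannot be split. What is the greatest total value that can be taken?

$65

Check high-value combinations within 11 kg:
- B+C: weight 8+2=10, value 40+25=65
- C+E: weight 2+6=8, value 25+32=57
- A+C: weight 8+2=10, value 30+25=55
- D+E: weight 5+6=11, value 9+32=41
Best: $65.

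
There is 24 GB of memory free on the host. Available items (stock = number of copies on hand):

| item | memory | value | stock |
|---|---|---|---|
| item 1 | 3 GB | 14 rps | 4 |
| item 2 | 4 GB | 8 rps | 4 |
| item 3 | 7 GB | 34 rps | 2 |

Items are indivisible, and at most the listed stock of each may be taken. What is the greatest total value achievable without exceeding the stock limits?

110 rps

Top feasible selections:
- 3×item 1 + 2×item 3: memory 23, value 110
- 2×item 1 + 1×item 2 + 2×item 3: memory 24, value 104
- 4×item 1 + 1×item 2 + 1×item 3: memory 23, value 98
- 2×item 1 + 2×item 3: memory 20, value 96
Best: 110 rps.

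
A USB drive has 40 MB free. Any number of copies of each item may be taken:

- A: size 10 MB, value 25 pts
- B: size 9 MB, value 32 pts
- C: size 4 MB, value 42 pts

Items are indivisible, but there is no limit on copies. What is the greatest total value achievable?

Best value-per-unit is C at 42/4, and filling with it alone uses size 10×4=40. No mix of the others beats 10×42 = 420.

420 pts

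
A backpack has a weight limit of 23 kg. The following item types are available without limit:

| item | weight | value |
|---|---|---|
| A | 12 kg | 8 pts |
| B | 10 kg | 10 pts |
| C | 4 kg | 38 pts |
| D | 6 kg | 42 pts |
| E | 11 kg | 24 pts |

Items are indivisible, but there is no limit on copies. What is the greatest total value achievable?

194 pts

Best value-per-unit is C at 38/4; filling with it alone gives 5×38 = 190.
Optimal mix: 4×C + 1×D → weight 22, value 194.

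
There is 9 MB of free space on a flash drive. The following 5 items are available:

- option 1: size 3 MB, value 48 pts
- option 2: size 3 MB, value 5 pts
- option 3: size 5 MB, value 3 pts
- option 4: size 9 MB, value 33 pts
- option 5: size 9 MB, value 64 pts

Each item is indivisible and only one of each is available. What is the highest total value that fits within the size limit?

Check high-value combinations within 9 MB:
- option 5: size 9, value 64
- option 1+option 2: size 3+3=6, value 48+5=53
- option 1+option 3: size 3+5=8, value 48+3=51
- option 1: size 3, value 48
- option 4: size 9, value 33
Best: 64 pts.

64 pts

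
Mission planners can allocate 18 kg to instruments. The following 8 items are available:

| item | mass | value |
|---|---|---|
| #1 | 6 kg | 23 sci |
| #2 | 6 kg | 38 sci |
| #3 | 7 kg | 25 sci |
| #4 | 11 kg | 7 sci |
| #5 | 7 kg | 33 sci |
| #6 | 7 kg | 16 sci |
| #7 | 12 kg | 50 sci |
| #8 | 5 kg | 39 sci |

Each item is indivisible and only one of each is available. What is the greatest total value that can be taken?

110 sci

Check high-value combinations within 18 kg:
- #2+#5+#8: mass 6+7+5=18, value 38+33+39=110
- #2+#3+#8: mass 6+7+5=18, value 38+25+39=102
- #1+#2+#8: mass 6+6+5=17, value 23+38+39=100
- #1+#5+#8: mass 6+7+5=18, value 23+33+39=95
Best: 110 sci.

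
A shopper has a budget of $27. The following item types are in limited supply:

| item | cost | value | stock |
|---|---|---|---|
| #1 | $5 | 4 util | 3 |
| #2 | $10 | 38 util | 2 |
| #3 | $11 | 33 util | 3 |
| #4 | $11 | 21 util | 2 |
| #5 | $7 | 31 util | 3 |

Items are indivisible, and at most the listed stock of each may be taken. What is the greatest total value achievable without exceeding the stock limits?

107 util

Best selections within cost 27 and stock limits:
- 2×#2 + 1×#5: cost 27, value 107
- 1×#2 + 2×#5: cost 24, value 100
- 1×#1 + 3×#5: cost 26, value 97
Best: 107 util.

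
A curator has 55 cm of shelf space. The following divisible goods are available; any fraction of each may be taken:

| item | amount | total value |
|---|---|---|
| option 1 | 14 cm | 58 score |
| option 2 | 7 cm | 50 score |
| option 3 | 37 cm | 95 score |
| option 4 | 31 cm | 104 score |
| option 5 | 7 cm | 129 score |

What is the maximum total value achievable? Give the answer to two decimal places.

327.58

Take in order of value per unit:
- option 5 (129/7 per unit): all 7 → value 129, running total 129.00
- option 2 (50/7 per unit): all 7 → value 50, running total 179.00
- option 1 (58/14 per unit): all 14 → value 58, running total 237.00
- option 4 (104/31 per unit): 27 of 31 → value 27×104/31 = 90.5806, running total 327.58
Total 327.58.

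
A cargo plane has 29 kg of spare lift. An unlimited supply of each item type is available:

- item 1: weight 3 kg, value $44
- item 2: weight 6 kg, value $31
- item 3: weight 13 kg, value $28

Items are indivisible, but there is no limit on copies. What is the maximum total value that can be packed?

Best value-per-unit is item 1 at 44/3, and filling with it alone uses weight 9×3=27. No mix of the others beats 9×44 = 396.

$396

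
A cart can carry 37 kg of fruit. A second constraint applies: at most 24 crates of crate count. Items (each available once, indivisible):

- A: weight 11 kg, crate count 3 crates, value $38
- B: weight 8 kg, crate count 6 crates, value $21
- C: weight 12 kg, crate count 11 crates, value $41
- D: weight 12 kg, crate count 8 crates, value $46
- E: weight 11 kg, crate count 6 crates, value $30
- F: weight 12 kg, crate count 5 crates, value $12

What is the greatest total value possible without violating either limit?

Feasible sets respecting both limits:
- A+C+D: weight 35, crate count 22, value 125
- A+D+E: weight 34, crate count 17, value 114
- A+C+E: weight 34, crate count 20, value 109
- A+B+D: weight 31, crate count 17, value 105
Best: $125.

$125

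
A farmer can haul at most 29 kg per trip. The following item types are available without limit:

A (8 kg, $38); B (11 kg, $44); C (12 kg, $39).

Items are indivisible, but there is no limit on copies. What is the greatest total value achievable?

Best value-per-unit is A at 38/8; filling with it alone gives 3×38 = 114.
Optimal mix: 2×A + 1×B → weight 27, value 120.

$120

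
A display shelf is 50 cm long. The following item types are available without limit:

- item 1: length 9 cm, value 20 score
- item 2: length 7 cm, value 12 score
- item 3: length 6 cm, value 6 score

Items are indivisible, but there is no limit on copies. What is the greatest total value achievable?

104 score

Best value-per-unit is item 1 at 20/9; filling with it alone gives 5×20 = 100.
Optimal mix: 4×item 1 + 2×item 2 → length 50, value 104.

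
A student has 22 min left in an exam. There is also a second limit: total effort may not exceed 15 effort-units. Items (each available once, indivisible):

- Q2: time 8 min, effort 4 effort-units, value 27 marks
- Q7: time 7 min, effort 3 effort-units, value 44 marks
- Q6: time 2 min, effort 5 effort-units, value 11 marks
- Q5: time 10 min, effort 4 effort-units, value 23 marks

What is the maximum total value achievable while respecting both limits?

Feasible sets respecting both limits:
- Q2+Q7+Q6: time 17, effort 12, value 82
- Q7+Q6+Q5: time 19, effort 12, value 78
- Q2+Q7: time 15, effort 7, value 71
- Q7+Q5: time 17, effort 7, value 67
Best: 82 marks.

82 marks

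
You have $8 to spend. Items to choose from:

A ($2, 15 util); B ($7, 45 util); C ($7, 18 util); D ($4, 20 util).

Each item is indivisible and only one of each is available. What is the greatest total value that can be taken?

45 util

Check high-value combinations within $8:
- B: cost 7, value 45
- A+D: cost 2+4=6, value 15+20=35
- D: cost 4, value 20
Best: 45 util.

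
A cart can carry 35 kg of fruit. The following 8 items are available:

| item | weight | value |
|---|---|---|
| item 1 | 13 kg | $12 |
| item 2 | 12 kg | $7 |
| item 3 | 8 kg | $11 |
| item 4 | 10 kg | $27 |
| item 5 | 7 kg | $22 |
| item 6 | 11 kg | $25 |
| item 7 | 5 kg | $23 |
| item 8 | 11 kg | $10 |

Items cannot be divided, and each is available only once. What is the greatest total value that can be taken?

This is a 0/1 knapsack; check combinations near the capacity.
- item 4+item 5+item 6+item 7: weight 10+7+11+5=33, value 27+22+25+23=97
- item 3+item 4+item 6+item 7: weight 8+10+11+5=34, value 11+27+25+23=86
- item 1+item 4+item 5+item 7: weight 13+10+7+5=35, value 12+27+22+23=84
Best: $97.

$97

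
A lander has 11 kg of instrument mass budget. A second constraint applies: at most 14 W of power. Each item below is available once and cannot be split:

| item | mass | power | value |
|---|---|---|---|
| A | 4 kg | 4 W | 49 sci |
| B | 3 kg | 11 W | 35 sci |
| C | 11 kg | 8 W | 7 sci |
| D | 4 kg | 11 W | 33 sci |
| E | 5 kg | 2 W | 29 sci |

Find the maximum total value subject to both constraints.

Feasible sets respecting both limits:
- A+E: mass 9, power 6, value 78
- B+E: mass 8, power 13, value 64
- D+E: mass 9, power 13, value 62
Best: 78 sci.

78 sci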